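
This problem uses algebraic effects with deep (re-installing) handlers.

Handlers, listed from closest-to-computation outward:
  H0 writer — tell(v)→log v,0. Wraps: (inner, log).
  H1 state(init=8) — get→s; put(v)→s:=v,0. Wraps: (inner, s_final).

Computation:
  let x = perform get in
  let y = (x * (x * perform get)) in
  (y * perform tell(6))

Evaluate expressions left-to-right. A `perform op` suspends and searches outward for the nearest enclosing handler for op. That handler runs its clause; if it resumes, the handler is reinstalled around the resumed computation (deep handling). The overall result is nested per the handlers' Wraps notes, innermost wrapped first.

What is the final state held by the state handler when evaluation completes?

Evaluation trace:
get @ H1 ⇒ 8
get @ H1 ⇒ 8
tell(6) @ H0 ⇒ log+=6
H0 returns (0, (6))
H1 returns ((0, (6)), 8)
= ((0, (6)), 8)

Answer: 8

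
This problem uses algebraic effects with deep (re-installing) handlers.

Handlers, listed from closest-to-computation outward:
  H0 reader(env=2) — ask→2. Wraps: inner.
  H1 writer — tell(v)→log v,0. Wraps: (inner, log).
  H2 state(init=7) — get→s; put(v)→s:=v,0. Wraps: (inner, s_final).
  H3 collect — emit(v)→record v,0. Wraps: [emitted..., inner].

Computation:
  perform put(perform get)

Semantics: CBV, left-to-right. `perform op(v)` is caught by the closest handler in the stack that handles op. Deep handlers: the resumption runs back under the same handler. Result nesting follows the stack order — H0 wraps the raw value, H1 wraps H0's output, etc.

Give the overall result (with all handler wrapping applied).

Answer: [((0, ()), 7)]

Working:
get @ H2 ⇒ 7
put(7) @ H2 ⇒ s:=7
H0 returns 0
H1 returns (0, ())
H2 returns ((0, ()), 7)
H3 returns [((0, ()), 7)]
= [((0, ()), 7)]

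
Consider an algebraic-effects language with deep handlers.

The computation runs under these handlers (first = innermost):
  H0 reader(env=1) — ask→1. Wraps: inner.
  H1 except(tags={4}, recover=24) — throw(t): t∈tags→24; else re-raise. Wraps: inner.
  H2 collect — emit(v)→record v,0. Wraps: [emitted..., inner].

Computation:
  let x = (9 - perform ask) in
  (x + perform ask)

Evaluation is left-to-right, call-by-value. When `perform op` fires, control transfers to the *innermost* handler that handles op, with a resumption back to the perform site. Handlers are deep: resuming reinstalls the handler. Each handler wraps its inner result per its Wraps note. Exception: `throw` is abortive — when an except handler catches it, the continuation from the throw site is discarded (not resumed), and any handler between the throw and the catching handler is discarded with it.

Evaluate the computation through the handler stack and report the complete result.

Answer: [9]

Evaluation trace:
ask @ H0 ⇒ 1
ask @ H0 ⇒ 1
H0 returns 9
H1 returns 9
H2 returns [9]
= [9]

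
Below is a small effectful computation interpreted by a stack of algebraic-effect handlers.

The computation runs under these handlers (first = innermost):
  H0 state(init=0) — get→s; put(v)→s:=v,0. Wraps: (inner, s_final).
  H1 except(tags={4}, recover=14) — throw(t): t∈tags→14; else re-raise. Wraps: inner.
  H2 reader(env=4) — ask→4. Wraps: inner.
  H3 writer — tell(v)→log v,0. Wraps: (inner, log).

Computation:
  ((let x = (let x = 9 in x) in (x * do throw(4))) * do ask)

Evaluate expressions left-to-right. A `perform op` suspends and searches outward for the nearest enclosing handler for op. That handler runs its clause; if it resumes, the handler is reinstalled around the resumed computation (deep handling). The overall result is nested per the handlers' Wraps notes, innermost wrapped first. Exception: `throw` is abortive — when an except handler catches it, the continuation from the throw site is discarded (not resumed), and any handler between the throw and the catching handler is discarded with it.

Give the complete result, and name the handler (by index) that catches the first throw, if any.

Answer: (14, ()) ; first throw caught by: H1

Working:
throw(4) @ H1 caught ⇒ 14
H2 returns 14
H3 returns (14, ())
= (14, ())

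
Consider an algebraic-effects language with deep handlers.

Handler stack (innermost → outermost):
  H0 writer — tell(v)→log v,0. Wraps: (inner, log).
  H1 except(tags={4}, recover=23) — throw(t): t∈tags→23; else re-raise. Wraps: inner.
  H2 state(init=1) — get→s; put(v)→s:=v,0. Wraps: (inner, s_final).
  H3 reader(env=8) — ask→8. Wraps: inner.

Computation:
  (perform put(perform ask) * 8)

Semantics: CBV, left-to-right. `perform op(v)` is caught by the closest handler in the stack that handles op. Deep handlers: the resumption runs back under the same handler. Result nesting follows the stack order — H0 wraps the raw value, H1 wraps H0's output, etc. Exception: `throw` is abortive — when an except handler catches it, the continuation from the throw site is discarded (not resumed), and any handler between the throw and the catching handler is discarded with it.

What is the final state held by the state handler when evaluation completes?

Answer: 8

Working:
ask @ H3 ⇒ 8
put(8) @ H2 ⇒ s:=8
H0 returns (0, ())
H1 returns (0, ())
H2 returns ((0, ()), 8)
H3 returns ((0, ()), 8)
= ((0, ()), 8)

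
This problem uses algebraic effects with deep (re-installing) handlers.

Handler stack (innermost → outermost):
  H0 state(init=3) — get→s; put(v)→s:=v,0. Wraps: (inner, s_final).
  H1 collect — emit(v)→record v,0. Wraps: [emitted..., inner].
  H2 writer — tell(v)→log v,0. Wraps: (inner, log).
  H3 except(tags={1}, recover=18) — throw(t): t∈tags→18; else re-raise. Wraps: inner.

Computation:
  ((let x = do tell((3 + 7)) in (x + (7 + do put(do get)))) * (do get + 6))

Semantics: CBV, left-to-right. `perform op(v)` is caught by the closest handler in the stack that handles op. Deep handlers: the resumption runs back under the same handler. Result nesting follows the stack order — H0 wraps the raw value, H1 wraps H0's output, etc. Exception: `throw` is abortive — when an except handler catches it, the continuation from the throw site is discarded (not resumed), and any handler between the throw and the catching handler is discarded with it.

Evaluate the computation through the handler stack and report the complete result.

Answer: ([(63, 3)], (10))

Evaluation trace:
tell(10) @ H2 ⇒ log+=10
get @ H0 ⇒ 3
put(3) @ H0 ⇒ s:=3
get @ H0 ⇒ 3
H0 returns (63, 3)
H1 returns [(63, 3)]
H2 returns ([(63, 3)], (10))
H3 returns ([(63, 3)], (10))
= ([(63, 3)], (10))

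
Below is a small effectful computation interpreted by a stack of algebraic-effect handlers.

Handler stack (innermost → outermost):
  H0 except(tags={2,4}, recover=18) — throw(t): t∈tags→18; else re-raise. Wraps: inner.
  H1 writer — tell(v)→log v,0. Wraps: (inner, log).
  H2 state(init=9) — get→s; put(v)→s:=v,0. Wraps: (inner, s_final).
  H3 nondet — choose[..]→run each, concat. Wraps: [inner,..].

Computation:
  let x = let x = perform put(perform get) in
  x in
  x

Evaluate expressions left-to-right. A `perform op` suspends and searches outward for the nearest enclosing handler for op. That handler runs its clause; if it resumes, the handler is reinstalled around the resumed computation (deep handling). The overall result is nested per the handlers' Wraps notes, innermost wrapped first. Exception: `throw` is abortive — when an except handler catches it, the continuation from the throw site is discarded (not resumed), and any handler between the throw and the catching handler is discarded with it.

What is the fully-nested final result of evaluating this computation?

Answer: [((0, ()), 9)]

Step-by-step:
get @ H2 ⇒ 9
put(9) @ H2 ⇒ s:=9
H0 returns 0
H1 returns (0, ())
H2 returns ((0, ()), 9)
H3 returns [((0, ()), 9)]
= [((0, ()), 9)]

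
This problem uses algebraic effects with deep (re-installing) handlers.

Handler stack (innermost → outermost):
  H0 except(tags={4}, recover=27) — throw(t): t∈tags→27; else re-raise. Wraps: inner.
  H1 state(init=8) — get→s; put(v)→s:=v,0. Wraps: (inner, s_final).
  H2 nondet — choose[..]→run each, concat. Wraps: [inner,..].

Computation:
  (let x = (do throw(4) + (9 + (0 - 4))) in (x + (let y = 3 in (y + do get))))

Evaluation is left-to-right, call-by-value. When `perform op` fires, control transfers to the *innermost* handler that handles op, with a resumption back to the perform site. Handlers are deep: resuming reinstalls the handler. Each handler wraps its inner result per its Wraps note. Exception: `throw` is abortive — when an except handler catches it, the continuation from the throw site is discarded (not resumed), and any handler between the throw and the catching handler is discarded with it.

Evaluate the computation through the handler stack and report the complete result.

Answer: [(27, 8)]

Evaluation trace:
throw(4) @ H0 caught ⇒ 27
H1 returns (27, 8)
H2 returns [(27, 8)]
= [(27, 8)]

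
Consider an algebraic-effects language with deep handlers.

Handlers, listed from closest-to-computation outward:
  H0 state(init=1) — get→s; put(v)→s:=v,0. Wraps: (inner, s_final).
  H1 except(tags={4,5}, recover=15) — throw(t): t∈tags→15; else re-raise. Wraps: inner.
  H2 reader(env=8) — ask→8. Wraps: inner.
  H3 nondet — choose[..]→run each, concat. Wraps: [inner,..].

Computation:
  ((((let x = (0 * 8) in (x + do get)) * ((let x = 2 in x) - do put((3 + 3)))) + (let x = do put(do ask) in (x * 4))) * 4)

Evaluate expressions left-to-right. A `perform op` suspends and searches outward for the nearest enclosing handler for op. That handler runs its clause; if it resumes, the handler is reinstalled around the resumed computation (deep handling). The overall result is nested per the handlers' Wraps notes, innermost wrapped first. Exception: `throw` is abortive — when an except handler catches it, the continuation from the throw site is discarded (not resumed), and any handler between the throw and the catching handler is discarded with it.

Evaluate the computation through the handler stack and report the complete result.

Working:
get @ H0 ⇒ 1
put(6) @ H0 ⇒ s:=6
ask @ H2 ⇒ 8
put(8) @ H0 ⇒ s:=8
H0 returns (8, 8)
H1 returns (8, 8)
H2 returns (8, 8)
H3 returns [(8, 8)]
= [(8, 8)]

Answer: [(8, 8)]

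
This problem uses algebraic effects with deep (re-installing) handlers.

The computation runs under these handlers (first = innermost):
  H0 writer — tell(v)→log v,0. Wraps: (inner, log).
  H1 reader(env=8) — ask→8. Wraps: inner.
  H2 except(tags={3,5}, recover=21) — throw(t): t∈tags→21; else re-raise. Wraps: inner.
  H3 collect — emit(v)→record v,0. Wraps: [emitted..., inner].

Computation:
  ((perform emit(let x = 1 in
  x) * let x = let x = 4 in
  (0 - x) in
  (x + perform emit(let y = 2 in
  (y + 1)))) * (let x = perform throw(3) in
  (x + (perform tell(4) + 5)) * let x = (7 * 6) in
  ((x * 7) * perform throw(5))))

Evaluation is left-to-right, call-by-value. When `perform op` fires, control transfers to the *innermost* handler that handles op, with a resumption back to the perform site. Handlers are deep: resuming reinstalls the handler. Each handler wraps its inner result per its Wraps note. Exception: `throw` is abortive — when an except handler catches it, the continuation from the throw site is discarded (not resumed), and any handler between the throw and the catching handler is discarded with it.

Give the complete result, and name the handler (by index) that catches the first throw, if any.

Step-by-step:
emit(1) @ H3 ⇒ out+=1
emit(3) @ H3 ⇒ out+=3
throw(3) @ H2 caught ⇒ 21
H3 returns [1, 3, 21]
= [1, 3, 21]

Answer: [1, 3, 21] ; first throw caught by: H2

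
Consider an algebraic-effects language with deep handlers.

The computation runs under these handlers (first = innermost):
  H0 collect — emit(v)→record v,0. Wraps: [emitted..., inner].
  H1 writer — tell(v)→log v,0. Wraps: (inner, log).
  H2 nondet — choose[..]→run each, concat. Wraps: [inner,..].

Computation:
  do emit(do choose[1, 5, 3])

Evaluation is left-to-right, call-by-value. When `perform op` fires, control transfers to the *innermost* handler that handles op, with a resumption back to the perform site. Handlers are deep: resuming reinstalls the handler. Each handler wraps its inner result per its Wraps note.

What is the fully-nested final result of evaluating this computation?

Answer: [([1, 0], ()), ([5, 0], ()), ([3, 0], ())]

Step-by-step:
choose[1, 5, 3] @ H2
  branch[0] choose=1:
    emit(1) @ H0 ⇒ out+=1
    H0 returns [1, 0]
    H1 returns ([1, 0], ())
    H2 returns [([1, 0], ())]
  branch[1] choose=5:
    emit(5) @ H0 ⇒ out+=5
    H0 returns [5, 0]
    H1 returns ([5, 0], ())
    H2 returns [([5, 0], ())]
  branch[2] choose=3:
    emit(3) @ H0 ⇒ out+=3
    H0 returns [3, 0]
    H1 returns ([3, 0], ())
    H2 returns [([3, 0], ())]
= [([1, 0], ()), ([5, 0], ()), ([3, 0], ())]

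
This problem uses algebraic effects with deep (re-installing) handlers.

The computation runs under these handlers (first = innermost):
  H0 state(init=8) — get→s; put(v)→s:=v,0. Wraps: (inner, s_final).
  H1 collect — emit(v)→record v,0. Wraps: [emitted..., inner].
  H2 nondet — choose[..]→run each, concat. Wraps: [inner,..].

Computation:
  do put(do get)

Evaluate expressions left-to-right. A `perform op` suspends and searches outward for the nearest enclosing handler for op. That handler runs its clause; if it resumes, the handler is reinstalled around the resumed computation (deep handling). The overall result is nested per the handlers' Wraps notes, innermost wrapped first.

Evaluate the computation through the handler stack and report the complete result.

Evaluation trace:
get @ H0 ⇒ 8
put(8) @ H0 ⇒ s:=8
H0 returns (0, 8)
H1 returns [(0, 8)]
H2 returns [[(0, 8)]]
= [[(0, 8)]]

Answer: [[(0, 8)]]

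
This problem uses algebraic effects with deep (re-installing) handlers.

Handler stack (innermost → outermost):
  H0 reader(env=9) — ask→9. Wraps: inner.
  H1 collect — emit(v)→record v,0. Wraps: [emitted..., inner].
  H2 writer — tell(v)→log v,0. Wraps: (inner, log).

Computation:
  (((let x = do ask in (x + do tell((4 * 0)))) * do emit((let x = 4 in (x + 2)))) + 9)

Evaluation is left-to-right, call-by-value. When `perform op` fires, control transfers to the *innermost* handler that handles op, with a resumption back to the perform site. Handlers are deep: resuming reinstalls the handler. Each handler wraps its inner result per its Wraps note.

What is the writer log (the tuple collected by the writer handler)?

Answer: (0)

Working:
ask @ H0 ⇒ 9
tell(0) @ H2 ⇒ log+=0
emit(6) @ H1 ⇒ out+=6
H0 returns 9
H1 returns [6, 9]
H2 returns ([6, 9], (0))
= ([6, 9], (0))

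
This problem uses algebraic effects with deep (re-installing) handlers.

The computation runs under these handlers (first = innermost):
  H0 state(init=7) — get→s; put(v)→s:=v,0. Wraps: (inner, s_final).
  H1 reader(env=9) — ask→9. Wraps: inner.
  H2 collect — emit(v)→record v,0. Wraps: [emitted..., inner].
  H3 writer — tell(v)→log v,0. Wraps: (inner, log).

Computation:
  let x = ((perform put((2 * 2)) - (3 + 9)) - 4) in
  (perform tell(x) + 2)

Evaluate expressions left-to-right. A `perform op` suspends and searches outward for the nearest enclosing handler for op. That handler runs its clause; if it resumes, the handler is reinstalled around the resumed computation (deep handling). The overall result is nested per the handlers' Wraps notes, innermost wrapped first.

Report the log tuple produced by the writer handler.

Step-by-step:
put(4) @ H0 ⇒ s:=4
tell(-16) @ H3 ⇒ log+=-16
H0 returns (2, 4)
H1 returns (2, 4)
H2 returns [(2, 4)]
H3 returns ([(2, 4)], (-16))
= ([(2, 4)], (-16))

Answer: (-16)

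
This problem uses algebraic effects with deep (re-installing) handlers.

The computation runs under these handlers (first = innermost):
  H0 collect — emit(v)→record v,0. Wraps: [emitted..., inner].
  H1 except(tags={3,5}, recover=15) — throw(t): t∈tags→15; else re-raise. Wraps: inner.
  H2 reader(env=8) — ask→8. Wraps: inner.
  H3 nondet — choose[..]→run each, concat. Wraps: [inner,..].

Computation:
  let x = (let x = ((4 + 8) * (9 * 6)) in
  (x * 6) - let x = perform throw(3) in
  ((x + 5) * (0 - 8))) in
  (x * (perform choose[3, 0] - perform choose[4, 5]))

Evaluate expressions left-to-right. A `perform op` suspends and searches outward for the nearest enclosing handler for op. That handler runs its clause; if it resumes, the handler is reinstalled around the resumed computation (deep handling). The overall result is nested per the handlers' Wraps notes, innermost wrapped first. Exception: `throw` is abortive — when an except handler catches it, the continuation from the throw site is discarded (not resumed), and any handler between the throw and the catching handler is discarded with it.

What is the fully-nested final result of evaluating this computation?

Answer: [15]

Working:
throw(3) @ H1 caught ⇒ 15
H2 returns 15
H3 returns [15]
= [15]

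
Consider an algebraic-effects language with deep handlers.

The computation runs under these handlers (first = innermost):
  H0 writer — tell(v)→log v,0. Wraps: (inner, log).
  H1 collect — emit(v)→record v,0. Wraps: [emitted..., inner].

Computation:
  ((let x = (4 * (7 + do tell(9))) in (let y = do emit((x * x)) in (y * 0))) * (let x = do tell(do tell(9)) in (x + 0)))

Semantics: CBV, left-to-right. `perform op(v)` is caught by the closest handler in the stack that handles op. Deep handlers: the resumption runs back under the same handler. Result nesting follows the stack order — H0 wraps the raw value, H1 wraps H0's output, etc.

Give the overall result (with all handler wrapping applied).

Answer: [784, (0, (9, 9, 0))]

Step-by-step:
tell(9) @ H0 ⇒ log+=9
emit(784) @ H1 ⇒ out+=784
tell(9) @ H0 ⇒ log+=9
tell(0) @ H0 ⇒ log+=0
H0 returns (0, (9, 9, 0))
H1 returns [784, (0, (9, 9, 0))]
= [784, (0, (9, 9, 0))]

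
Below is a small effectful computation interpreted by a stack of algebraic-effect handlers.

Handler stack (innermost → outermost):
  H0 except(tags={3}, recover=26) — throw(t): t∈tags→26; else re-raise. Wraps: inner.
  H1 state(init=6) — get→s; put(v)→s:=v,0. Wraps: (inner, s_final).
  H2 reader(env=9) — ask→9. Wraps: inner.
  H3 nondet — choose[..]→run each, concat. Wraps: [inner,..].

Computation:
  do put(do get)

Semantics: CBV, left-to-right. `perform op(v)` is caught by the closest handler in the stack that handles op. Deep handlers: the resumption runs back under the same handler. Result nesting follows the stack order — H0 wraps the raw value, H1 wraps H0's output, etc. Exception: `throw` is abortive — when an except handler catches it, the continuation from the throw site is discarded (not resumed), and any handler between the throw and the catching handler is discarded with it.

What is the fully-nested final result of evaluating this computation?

Evaluation trace:
get @ H1 ⇒ 6
put(6) @ H1 ⇒ s:=6
H0 returns 0
H1 returns (0, 6)
H2 returns (0, 6)
H3 returns [(0, 6)]
= [(0, 6)]

Answer: [(0, 6)]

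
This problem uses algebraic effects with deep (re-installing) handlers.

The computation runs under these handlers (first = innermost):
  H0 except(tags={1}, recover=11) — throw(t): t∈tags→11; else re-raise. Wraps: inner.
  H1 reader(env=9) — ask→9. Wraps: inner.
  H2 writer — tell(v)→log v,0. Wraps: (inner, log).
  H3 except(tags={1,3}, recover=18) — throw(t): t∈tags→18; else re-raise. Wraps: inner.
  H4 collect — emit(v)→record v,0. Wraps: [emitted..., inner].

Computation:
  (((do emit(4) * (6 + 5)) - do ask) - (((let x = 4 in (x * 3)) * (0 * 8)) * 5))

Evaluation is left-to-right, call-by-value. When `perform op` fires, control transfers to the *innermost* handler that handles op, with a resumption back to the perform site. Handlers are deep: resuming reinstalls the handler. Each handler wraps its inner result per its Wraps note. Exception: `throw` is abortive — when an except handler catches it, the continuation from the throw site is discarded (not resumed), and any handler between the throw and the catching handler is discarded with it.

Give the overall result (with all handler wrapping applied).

Working:
emit(4) @ H4 ⇒ out+=4
ask @ H1 ⇒ 9
H0 returns -9
H1 returns -9
H2 returns (-9, ())
H3 returns (-9, ())
H4 returns [4, (-9, ())]
= [4, (-9, ())]

Answer: [4, (-9, ())]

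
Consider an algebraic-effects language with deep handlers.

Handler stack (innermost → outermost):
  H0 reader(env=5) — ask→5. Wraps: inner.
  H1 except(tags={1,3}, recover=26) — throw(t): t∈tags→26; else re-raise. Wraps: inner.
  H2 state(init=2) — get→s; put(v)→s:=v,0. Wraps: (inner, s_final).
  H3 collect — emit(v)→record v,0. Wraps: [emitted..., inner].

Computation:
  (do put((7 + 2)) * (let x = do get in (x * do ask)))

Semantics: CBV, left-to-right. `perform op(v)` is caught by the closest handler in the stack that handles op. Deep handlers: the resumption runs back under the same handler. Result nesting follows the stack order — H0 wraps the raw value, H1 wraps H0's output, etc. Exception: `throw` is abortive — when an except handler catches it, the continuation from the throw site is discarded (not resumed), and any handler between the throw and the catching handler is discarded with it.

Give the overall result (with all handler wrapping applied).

Working:
put(9) @ H2 ⇒ s:=9
get @ H2 ⇒ 9
ask @ H0 ⇒ 5
H0 returns 0
H1 returns 0
H2 returns (0, 9)
H3 returns [(0, 9)]
= [(0, 9)]

Answer: [(0, 9)]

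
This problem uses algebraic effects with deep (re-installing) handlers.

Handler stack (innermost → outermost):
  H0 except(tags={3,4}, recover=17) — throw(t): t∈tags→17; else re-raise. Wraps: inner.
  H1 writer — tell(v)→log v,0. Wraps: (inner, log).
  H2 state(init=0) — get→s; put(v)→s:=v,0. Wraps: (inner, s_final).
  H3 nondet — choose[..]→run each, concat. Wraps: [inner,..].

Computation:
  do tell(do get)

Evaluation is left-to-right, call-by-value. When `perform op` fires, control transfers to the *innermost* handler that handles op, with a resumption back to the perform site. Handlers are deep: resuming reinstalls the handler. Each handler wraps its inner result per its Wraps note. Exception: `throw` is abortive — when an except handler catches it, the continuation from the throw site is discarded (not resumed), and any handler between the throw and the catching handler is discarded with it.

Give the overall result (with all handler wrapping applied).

Answer: [((0, (0)), 0)]

Evaluation trace:
get @ H2 ⇒ 0
tell(0) @ H1 ⇒ log+=0
H0 returns 0
H1 returns (0, (0))
H2 returns ((0, (0)), 0)
H3 returns [((0, (0)), 0)]
= [((0, (0)), 0)]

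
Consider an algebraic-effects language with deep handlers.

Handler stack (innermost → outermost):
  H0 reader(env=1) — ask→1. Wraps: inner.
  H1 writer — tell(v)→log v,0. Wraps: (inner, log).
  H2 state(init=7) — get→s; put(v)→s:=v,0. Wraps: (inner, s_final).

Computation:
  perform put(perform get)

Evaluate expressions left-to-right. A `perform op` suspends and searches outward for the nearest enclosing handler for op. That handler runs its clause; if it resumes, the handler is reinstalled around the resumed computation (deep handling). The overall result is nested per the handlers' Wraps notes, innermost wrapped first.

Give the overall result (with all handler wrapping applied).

Answer: ((0, ()), 7)

Step-by-step:
get @ H2 ⇒ 7
put(7) @ H2 ⇒ s:=7
H0 returns 0
H1 returns (0, ())
H2 returns ((0, ()), 7)
= ((0, ()), 7)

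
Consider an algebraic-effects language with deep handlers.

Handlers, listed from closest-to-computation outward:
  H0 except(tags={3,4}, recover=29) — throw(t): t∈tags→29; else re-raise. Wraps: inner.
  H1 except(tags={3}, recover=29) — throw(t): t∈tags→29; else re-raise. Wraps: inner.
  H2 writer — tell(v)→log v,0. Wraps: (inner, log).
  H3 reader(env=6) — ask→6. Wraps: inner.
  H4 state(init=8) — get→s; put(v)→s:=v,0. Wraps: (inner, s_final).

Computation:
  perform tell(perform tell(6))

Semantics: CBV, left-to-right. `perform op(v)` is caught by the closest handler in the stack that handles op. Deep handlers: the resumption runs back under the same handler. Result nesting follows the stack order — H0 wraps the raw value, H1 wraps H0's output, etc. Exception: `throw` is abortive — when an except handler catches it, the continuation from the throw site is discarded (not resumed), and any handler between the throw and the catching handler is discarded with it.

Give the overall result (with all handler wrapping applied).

Step-by-step:
tell(6) @ H2 ⇒ log+=6
tell(0) @ H2 ⇒ log+=0
H0 returns 0
H1 returns 0
H2 returns (0, (6, 0))
H3 returns (0, (6, 0))
H4 returns ((0, (6, 0)), 8)
= ((0, (6, 0)), 8)

Answer: ((0, (6, 0)), 8)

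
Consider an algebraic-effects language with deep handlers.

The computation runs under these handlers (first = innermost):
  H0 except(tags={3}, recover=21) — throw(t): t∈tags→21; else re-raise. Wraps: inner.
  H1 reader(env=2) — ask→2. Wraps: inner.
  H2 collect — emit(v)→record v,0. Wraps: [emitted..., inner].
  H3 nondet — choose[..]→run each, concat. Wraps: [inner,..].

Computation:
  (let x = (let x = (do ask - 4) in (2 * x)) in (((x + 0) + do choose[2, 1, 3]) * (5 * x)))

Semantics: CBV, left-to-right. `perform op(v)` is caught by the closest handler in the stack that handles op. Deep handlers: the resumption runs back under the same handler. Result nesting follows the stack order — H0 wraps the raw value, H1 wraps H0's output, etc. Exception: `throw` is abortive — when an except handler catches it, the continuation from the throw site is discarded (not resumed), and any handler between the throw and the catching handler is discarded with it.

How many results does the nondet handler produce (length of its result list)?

Evaluation trace:
ask @ H1 ⇒ 2
choose[2, 1, 3] @ H3
  branch[0] choose=2:
    H0 returns 40
    H1 returns 40
    H2 returns [40]
    H3 returns [[40]]
  branch[1] choose=1:
    H0 returns 60
    H1 returns 60
    H2 returns [60]
    H3 returns [[60]]
  branch[2] choose=3:
    H0 returns 20
    H1 returns 20
    H2 returns [20]
    H3 returns [[20]]
= [[40], [60], [20]]

Answer: 3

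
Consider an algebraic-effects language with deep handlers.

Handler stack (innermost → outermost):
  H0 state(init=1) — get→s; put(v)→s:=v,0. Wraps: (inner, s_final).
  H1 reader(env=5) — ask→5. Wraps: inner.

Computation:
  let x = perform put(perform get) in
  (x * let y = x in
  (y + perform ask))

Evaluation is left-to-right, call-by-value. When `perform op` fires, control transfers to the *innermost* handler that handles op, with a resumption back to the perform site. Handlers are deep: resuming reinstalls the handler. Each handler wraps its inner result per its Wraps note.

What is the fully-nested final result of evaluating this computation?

Answer: (0, 1)

Step-by-step:
get @ H0 ⇒ 1
put(1) @ H0 ⇒ s:=1
ask @ H1 ⇒ 5
H0 returns (0, 1)
H1 returns (0, 1)
= (0, 1)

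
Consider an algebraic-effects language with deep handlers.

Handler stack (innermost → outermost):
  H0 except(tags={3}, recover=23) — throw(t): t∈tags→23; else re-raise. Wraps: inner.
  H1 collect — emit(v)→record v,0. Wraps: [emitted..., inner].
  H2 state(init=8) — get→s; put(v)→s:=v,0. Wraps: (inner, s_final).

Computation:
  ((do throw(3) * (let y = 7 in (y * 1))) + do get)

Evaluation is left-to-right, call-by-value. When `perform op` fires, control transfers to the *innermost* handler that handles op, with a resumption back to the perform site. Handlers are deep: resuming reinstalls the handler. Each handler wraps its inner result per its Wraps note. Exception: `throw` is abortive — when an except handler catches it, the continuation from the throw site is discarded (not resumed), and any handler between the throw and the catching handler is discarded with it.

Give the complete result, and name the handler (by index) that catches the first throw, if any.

Answer: ([23], 8) ; first throw caught by: H0

Working:
throw(3) @ H0 caught ⇒ 23
H1 returns [23]
H2 returns ([23], 8)
= ([23], 8)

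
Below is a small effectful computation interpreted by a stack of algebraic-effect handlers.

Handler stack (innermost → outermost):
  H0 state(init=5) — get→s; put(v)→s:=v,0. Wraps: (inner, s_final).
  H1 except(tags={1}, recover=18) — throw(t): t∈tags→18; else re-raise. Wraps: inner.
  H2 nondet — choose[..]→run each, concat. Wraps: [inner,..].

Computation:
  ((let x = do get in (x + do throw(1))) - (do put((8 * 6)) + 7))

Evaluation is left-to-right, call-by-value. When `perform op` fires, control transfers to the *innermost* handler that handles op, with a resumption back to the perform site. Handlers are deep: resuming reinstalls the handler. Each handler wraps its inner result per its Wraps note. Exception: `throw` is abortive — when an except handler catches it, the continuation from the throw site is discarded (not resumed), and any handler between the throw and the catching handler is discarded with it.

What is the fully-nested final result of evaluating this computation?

Working:
get @ H0 ⇒ 5
throw(1) @ H1 caught ⇒ 18
H2 returns [18]
= [18]

Answer: [18]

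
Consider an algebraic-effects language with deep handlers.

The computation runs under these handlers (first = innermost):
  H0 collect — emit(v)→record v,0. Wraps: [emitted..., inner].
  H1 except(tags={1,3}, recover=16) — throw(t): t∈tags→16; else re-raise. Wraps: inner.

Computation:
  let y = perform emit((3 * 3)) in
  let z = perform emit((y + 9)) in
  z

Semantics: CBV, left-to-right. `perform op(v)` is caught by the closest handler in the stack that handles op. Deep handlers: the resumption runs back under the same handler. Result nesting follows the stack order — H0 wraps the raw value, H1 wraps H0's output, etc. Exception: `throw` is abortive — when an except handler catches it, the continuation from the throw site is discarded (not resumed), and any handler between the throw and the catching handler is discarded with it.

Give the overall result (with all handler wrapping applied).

Evaluation trace:
emit(9) @ H0 ⇒ out+=9
emit(9) @ H0 ⇒ out+=9
H0 returns [9, 9, 0]
H1 returns [9, 9, 0]
= [9, 9, 0]

Answer: [9, 9, 0]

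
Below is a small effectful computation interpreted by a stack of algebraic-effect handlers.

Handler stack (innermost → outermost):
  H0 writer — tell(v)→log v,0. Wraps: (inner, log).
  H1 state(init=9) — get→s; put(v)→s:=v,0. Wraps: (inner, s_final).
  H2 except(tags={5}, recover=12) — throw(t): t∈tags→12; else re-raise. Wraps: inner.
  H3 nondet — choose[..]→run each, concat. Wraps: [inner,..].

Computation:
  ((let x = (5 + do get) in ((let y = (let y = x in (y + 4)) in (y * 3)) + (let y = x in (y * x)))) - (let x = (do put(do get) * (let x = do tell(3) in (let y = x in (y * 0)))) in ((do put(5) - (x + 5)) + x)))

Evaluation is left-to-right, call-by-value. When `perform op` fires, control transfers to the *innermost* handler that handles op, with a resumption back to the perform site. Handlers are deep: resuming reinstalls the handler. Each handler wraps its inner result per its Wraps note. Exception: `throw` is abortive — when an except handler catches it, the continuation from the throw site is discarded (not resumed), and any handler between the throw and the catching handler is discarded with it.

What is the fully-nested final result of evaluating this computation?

Working:
get @ H1 ⇒ 9
get @ H1 ⇒ 9
put(9) @ H1 ⇒ s:=9
tell(3) @ H0 ⇒ log+=3
put(5) @ H1 ⇒ s:=5
H0 returns (255, (3))
H1 returns ((255, (3)), 5)
H2 returns ((255, (3)), 5)
H3 returns [((255, (3)), 5)]
= [((255, (3)), 5)]

Answer: [((255, (3)), 5)]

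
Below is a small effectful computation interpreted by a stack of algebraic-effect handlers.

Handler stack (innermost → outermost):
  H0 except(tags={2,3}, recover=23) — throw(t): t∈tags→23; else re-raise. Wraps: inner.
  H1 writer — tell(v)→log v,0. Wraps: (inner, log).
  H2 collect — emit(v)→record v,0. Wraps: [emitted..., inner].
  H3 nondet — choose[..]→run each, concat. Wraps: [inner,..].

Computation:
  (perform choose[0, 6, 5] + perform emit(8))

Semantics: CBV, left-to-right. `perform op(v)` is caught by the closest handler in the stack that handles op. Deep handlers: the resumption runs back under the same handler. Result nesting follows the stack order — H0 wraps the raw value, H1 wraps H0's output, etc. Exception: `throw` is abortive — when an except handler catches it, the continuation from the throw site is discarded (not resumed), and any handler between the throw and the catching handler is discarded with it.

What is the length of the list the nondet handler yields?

Answer: 3

Step-by-step:
choose[0, 6, 5] @ H3
  branch[0] choose=0:
    emit(8) @ H2 ⇒ out+=8
    H0 returns 0
    H1 returns (0, ())
    H2 returns [8, (0, ())]
    H3 returns [[8, (0, ())]]
  branch[1] choose=6:
    emit(8) @ H2 ⇒ out+=8
    H0 returns 6
    H1 returns (6, ())
    H2 returns [8, (6, ())]
    H3 returns [[8, (6, ())]]
  branch[2] choose=5:
    emit(8) @ H2 ⇒ out+=8
    H0 returns 5
    H1 returns (5, ())
    H2 returns [8, (5, ())]
    H3 returns [[8, (5, ())]]
= [[8, (0, ())], [8, (6, ())], [8, (5, ())]]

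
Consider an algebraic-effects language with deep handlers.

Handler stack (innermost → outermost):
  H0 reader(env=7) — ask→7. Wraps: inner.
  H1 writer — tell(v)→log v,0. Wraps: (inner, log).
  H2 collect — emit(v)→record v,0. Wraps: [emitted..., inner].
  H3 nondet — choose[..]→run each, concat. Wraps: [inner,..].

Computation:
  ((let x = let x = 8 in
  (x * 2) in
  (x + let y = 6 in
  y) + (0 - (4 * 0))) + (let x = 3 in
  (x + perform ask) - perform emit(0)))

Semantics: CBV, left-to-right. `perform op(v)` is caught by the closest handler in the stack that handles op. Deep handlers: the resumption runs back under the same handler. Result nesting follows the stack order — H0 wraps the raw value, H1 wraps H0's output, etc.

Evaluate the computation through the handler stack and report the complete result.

Evaluation trace:
ask @ H0 ⇒ 7
emit(0) @ H2 ⇒ out+=0
H0 returns 32
H1 returns (32, ())
H2 returns [0, (32, ())]
H3 returns [[0, (32, ())]]
= [[0, (32, ())]]

Answer: [[0, (32, ())]]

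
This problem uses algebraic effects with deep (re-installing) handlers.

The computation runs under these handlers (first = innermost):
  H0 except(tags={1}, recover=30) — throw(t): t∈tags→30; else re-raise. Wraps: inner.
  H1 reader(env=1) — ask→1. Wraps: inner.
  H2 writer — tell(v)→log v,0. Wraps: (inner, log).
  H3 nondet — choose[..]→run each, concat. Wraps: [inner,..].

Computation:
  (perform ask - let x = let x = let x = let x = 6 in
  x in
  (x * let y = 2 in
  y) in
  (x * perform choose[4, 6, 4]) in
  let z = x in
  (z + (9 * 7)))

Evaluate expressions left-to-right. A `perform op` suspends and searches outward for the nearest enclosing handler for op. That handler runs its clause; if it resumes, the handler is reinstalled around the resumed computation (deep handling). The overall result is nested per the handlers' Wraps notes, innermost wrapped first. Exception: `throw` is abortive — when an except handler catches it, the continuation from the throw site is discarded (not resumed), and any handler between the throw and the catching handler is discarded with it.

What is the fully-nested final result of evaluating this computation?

Answer: [(-110, ()), (-134, ()), (-110, ())]

Step-by-step:
ask @ H1 ⇒ 1
choose[4, 6, 4] @ H3
  branch[0] choose=4:
    H0 returns -110
    H1 returns -110
    H2 returns (-110, ())
    H3 returns [(-110, ())]
  branch[1] choose=6:
    H0 returns -134
    H1 returns -134
    H2 returns (-134, ())
    H3 returns [(-134, ())]
  branch[2] choose=4:
    H0 returns -110
    H1 returns -110
    H2 returns (-110, ())
    H3 returns [(-110, ())]
= [(-110, ()), (-134, ()), (-110, ())]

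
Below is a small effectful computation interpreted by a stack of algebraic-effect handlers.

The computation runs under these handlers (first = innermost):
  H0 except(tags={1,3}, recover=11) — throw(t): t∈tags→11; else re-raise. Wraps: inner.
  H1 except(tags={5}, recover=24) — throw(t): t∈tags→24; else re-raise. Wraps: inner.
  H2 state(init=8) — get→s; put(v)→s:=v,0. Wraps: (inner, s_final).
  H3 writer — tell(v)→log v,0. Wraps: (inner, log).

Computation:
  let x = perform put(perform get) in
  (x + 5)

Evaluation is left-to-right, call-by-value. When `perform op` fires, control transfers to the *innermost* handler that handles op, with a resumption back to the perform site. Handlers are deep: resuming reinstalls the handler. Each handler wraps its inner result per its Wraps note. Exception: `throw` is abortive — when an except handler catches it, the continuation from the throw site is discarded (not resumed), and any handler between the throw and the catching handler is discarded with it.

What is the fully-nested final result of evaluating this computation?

Answer: ((5, 8), ())

Working:
get @ H2 ⇒ 8
put(8) @ H2 ⇒ s:=8
H0 returns 5
H1 returns 5
H2 returns (5, 8)
H3 returns ((5, 8), ())
= ((5, 8), ())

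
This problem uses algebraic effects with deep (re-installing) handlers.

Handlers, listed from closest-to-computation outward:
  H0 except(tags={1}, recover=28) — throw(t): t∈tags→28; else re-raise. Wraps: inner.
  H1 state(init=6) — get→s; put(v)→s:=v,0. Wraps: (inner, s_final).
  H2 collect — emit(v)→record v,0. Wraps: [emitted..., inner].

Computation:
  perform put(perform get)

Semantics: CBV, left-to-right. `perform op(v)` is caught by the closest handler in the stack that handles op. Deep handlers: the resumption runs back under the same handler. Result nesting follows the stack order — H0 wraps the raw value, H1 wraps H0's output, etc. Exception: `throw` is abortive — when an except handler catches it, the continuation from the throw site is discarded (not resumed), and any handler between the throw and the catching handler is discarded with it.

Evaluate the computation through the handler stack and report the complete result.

Answer: [(0, 6)]

Step-by-step:
get @ H1 ⇒ 6
put(6) @ H1 ⇒ s:=6
H0 returns 0
H1 returns (0, 6)
H2 returns [(0, 6)]
= [(0, 6)]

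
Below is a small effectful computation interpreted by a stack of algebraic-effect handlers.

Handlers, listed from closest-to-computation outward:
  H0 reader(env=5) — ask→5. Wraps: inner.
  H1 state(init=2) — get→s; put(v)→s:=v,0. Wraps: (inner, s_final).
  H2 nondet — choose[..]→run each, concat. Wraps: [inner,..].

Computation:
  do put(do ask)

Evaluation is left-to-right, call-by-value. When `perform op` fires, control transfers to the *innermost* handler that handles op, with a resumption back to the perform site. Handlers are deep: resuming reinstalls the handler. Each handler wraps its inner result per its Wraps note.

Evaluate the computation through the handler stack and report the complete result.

Answer: [(0, 5)]

Step-by-step:
ask @ H0 ⇒ 5
put(5) @ H1 ⇒ s:=5
H0 returns 0
H1 returns (0, 5)
H2 returns [(0, 5)]
= [(0, 5)]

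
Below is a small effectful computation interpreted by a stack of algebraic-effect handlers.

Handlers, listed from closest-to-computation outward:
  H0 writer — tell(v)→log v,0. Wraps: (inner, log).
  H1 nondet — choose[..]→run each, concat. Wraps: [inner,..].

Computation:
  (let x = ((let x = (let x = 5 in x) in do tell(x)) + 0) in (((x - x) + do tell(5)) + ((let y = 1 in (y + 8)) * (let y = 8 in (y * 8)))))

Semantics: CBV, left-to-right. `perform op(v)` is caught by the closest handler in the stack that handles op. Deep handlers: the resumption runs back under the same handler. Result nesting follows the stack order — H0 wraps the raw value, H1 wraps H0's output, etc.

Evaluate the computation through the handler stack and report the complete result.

Working:
tell(5) @ H0 ⇒ log+=5
tell(5) @ H0 ⇒ log+=5
H0 returns (576, (5, 5))
H1 returns [(576, (5, 5))]
= [(576, (5, 5))]

Answer: [(576, (5, 5))]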